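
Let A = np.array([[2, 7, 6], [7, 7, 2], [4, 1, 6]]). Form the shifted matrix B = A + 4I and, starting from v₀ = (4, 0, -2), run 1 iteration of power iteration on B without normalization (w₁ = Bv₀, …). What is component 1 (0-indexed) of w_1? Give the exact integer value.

B = A + 4I has rows (6, 7, 6); (7, 11, 2); (4, 1, 10)
w1 = Bv₀ = (6·4 + 7·0 + 6·(-2); 7·4 + 11·0 + 2·(-2); 4·4 + 1·0 + 10·(-2)) = (12, 24, -4)
Requested component of w1: 24

24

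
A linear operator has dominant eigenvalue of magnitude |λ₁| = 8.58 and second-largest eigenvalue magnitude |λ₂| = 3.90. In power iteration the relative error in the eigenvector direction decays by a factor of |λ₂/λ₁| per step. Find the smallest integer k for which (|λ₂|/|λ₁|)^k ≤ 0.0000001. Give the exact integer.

21

|λ₂/λ₁| = 3.90/8.58 = 0.45455
Need k ≥ ln(0.0000001) / ln(0.45455) = -16.1181 / -0.7885 ≈ 20.443
Smallest integer k satisfying the bound: 21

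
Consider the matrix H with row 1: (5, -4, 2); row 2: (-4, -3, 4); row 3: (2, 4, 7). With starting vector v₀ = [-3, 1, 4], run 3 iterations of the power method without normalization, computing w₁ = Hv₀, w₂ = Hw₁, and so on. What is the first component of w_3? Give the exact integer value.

-287

w1 = Hv₀ = (-11, 25, 26)
w2 = Hw1 = (-103, 73, 260)
w3 = Hw2 = (-287, 1233, 1906)
The requested component of w3 is -287.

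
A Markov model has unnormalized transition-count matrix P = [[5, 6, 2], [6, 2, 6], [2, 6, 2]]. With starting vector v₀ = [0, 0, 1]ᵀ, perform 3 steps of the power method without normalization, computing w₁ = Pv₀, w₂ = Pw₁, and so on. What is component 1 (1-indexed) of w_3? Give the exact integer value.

w1 = Pv₀ = (2, 6, 2)
w2 = Pw1 = (50, 36, 44)
w3 = Pw2 = (554, 636, 404)
The requested component of w3 is 554.

554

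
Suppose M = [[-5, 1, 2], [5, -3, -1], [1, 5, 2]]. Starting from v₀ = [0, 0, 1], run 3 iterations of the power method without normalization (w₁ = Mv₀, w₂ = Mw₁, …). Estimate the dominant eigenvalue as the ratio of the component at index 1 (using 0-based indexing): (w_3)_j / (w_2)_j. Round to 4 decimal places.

w1 = Mv₀ = ((-5)·0 + 1·0 + 2·1; 5·0 + (-3)·0 + (-1)·1; 1·0 + 5·0 + 2·1) = (2, -1, 2)
w2 = Mw1 = ((-5)·2 + 1·(-1) + 2·2; 5·2 + (-3)·(-1) + (-1)·2; 1·2 + 5·(-1) + 2·2) = (-7, 11, 1)
w3 = Mw2 = (48, -69, 50)
Ratio at component: -69 / 11 = -6.2727

λ ≈ -6.2727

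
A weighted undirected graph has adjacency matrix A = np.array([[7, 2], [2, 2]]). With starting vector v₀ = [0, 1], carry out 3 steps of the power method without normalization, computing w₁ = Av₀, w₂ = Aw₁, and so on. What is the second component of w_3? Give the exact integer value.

52

w1 = Av₀ = (7·0 + 2·1; 2·0 + 2·1) = (2, 2)
w2 = Aw1 = (7·2 + 2·2; 2·2 + 2·2) = (18, 8)
w3 = Aw2 = (142, 52)
The requested component of w3 is 52.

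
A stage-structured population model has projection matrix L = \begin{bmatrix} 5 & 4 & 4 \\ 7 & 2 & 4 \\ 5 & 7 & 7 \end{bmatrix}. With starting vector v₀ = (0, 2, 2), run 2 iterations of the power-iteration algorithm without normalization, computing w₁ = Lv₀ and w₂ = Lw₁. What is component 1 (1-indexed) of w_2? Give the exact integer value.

w1 = Lv₀ = (5·0 + 4·2 + 4·2; 7·0 + 2·2 + 4·2; 5·0 + 7·2 + 7·2) = (16, 12, 28)
w2 = Lw1 = (5·16 + 4·12 + 4·28; 7·16 + 2·12 + 4·28; 5·16 + 7·12 + 7·28) = (240, 248, 360)
The requested component of w2 is 240.

240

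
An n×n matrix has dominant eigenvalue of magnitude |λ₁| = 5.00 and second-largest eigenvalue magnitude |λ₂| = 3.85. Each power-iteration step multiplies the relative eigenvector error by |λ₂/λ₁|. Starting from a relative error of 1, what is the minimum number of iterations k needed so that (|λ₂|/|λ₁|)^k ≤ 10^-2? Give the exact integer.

|λ₂/λ₁| = 3.85/5.00 = 0.77000
Need k ≥ ln(10^-2) / ln(0.77000) = -4.6052 / -0.2614 ≈ 17.620
Smallest integer k satisfying the bound: 18

18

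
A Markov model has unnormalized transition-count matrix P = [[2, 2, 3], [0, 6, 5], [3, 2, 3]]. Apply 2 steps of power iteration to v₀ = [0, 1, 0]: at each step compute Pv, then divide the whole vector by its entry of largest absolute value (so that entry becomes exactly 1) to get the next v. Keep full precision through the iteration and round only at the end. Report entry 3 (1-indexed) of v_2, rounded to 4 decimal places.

Pv0 = (2.00000, 6.00000, 2.00000); divide by 6.00000 → v1 = (0.33333, 1.00000, 0.33333)
Pv1 = (3.66667, 7.66667, 4.00000); divide by 7.66667 → v2 = (0.47826, 1.00000, 0.52174)
Requested entry of v2: 24/46 = 0.5217

0.5217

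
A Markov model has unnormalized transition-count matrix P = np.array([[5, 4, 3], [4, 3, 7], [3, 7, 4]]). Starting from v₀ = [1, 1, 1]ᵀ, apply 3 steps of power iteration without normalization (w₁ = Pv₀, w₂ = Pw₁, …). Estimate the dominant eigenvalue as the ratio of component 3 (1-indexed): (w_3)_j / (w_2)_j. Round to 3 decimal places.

λ ≈ 13.421

w1 = Pv₀ = (12, 14, 14)
w2 = Pw1 = (158, 188, 190)
w3 = Pw2 = (2112, 2526, 2550)
Ratio at component: 2550 / 190 = 13.421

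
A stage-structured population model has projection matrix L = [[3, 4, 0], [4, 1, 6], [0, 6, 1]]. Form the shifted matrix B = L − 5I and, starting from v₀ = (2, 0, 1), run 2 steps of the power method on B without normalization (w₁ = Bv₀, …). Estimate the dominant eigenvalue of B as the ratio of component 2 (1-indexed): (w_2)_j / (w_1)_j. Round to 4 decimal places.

μ ≈ -6.8571

B = L − 5I has rows (-2, 4, 0); (4, -4, 6); (0, 6, -4)
w1 = Bv₀ = ((-2)·2 + 4·0 + 0·1; 4·2 + (-4)·0 + 6·1; 0·2 + 6·0 + (-4)·1) = (-4, 14, -4)
w2 = Bw1 = ((-2)·(-4) + 4·14 + 0·(-4); 4·(-4) + (-4)·14 + 6·(-4); 0·(-4) + 6·14 + (-4)·(-4)) = (64, -96, 100)
Ratio: -96/14 = -6.8571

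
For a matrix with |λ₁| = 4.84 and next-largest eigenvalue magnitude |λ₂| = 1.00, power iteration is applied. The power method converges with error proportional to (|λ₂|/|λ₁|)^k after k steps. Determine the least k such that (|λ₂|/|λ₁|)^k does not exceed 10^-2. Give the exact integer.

|λ₂/λ₁| = 1.00/4.84 = 0.20661
Need k ≥ ln(10^-2) / ln(0.20661) = -4.6052 / -1.5769 ≈ 2.920
Smallest integer k satisfying the bound: 3

3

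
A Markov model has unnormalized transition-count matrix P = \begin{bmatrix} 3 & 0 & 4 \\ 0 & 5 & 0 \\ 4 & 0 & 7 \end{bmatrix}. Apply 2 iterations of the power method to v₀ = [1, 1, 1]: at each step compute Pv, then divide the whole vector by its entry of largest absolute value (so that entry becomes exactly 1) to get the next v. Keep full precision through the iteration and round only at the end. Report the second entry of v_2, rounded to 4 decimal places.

Pv0 = (7.00000, 5.00000, 11.00000); divide by 11.00000 → v1 = (0.63636, 0.45455, 1.00000)
Pv1 = (5.90909, 2.27273, 9.54545); divide by 9.54545 → v2 = (0.61905, 0.23810, 1.00000)
Requested entry of v2: 25/105 = 0.2381

0.2381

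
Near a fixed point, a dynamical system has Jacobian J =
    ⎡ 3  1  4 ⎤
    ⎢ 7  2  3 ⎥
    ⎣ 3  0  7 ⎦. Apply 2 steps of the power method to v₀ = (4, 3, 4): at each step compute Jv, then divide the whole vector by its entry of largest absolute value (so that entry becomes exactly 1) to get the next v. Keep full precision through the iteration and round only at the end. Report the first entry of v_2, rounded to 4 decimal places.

0.6970

Jv0 = (31.00000, 46.00000, 40.00000); divide by 46.00000 → v1 = (0.67391, 1.00000, 0.86957)
Jv1 = (6.50000, 9.32609, 8.10870); divide by 9.32609 → v2 = (0.69697, 1.00000, 0.86946)
Requested entry of v2: 299/429 = 0.6970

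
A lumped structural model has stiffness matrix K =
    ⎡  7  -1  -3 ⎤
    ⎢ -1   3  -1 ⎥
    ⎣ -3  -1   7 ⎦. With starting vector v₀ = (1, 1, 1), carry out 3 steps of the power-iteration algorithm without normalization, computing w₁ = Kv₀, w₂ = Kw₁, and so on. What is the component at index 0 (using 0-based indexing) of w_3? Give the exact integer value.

w1 = Kv₀ = (3, 1, 3)
w2 = Kw1 = (11, -3, 11)
w3 = Kw2 = (47, -31, 47)
The requested component of w3 is 47.

47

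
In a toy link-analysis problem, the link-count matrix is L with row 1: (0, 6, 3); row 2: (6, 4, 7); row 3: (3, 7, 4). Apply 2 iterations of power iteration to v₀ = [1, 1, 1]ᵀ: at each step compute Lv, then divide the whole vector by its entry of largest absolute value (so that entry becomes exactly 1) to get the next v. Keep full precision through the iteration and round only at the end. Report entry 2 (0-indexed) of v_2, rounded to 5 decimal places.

0.91818

Lv0 = (9.000000, 17.000000, 14.000000); divide by 17.000000 → v1 = (0.529412, 1.000000, 0.823529)
Lv1 = (8.470588, 12.941176, 11.882353); divide by 12.941176 → v2 = (0.654545, 1.000000, 0.918182)
Requested entry of v2: 202/220 = 0.91818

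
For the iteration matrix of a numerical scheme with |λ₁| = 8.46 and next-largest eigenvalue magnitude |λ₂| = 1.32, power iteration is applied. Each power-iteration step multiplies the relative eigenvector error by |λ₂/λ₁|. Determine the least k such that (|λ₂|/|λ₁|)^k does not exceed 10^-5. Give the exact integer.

|λ₂/λ₁| = 1.32/8.46 = 0.15603
Need k ≥ ln(10^-5) / ln(0.15603) = -11.5129 / -1.8577 ≈ 6.197
Smallest integer k satisfying the bound: 7

7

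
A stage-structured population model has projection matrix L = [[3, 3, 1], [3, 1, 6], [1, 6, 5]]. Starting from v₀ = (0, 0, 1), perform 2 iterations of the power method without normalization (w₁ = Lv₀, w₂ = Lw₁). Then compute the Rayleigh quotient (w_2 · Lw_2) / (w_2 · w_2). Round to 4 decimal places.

w1 = Lv₀ = (1, 6, 5)
w2 = Lw1 = (26, 39, 62)
Lw2 = (257, 489, 570)
w2·Lw2 = 26·257 + 39·489 + 62·570 = 61093; w2·w2 = 26·26 + 39·39 + 62·62 = 6041
λ ≈ 61093/6041 = 10.1131

λ ≈ 10.1131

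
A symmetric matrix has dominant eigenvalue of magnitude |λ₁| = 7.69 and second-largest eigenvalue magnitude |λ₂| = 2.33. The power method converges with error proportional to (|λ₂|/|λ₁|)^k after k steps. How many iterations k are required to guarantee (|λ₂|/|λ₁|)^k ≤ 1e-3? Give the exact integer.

6

|λ₂/λ₁| = 2.33/7.69 = 0.30299
Need k ≥ ln(1e-3) / ln(0.30299) = -6.9078 / -1.1941 ≈ 5.785
Smallest integer k satisfying the bound: 6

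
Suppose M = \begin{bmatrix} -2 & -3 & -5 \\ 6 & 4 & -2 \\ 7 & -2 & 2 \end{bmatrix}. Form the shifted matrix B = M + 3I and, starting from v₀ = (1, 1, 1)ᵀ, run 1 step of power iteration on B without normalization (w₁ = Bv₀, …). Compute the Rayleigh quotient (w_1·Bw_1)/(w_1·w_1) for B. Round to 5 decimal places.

2.16667

B = M + 3I has rows (1, -3, -5); (6, 7, -2); (7, -2, 5)
w1 = Bv₀ = (1·1 + (-3)·1 + (-5)·1; 6·1 + 7·1 + (-2)·1; 7·1 + (-2)·1 + 5·1) = (-7, 11, 10)
Bw1 = (-90, 15, -21)
w1·Bw1 = 585; w1·w1 = 270; μ ≈ 585/270 = 2.16667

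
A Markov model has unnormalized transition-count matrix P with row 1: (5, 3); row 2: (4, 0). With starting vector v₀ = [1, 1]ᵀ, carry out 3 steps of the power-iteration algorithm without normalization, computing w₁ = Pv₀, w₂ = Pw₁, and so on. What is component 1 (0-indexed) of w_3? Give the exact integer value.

w1 = Pv₀ = (5·1 + 3·1; 4·1 + 0·1) = (8, 4)
w2 = Pw1 = (5·8 + 3·4; 4·8 + 0·4) = (52, 32)
w3 = Pw2 = (356, 208)
The requested component of w3 is 208.

208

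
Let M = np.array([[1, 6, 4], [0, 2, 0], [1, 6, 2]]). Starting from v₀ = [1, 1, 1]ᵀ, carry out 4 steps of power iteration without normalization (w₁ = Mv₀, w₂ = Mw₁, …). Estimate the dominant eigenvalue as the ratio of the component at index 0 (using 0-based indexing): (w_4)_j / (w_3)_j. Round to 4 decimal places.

w1 = Mv₀ = (1·1 + 6·1 + 4·1; 0·1 + 2·1 + 0·1; 1·1 + 6·1 + 2·1) = (11, 2, 9)
w2 = Mw1 = (1·11 + 6·2 + 4·9; 0·11 + 2·2 + 0·9; 1·11 + 6·2 + 2·9) = (59, 4, 41)
w3 = Mw2 = (247, 8, 165)
w4 = Mw3 = (955, 16, 625)
Ratio at component: 955 / 247 = 3.8664

λ ≈ 3.8664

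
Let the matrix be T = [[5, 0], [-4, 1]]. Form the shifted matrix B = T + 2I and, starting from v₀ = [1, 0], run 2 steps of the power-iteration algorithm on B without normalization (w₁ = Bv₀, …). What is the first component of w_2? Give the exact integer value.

49

B = T + 2I has rows (7, 0); (-4, 3)
w1 = Bv₀ = (7, -4)
w2 = Bw1 = (49, -40)
Requested component of w2: 49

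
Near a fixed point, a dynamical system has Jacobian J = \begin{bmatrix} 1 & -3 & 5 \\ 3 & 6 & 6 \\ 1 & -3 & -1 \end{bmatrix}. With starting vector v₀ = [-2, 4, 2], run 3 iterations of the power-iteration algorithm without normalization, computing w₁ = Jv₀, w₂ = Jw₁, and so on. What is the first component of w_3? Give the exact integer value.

w1 = Jv₀ = (1·(-2) + (-3)·4 + 5·2; 3·(-2) + 6·4 + 6·2; 1·(-2) + (-3)·4 + (-1)·2) = (-4, 30, -16)
w2 = Jw1 = (1·(-4) + (-3)·30 + 5·(-16); 3·(-4) + 6·30 + 6·(-16); 1·(-4) + (-3)·30 + (-1)·(-16)) = (-174, 72, -78)
w3 = Jw2 = (-780, -558, -312)
The requested component of w3 is -780.

-780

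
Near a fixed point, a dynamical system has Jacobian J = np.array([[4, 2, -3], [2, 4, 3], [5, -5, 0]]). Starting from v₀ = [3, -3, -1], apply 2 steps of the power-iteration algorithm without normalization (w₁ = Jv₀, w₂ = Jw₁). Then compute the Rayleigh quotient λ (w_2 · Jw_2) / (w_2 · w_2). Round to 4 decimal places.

w1 = Jv₀ = (4·3 + 2·(-3) + (-3)·(-1); 2·3 + 4·(-3) + 3·(-1); 5·3 + (-5)·(-3) + 0·(-1)) = (9, -9, 30)
w2 = Jw1 = (4·9 + 2·(-9) + (-3)·30; 2·9 + 4·(-9) + 3·30; 5·9 + (-5)·(-9) + 0·30) = (-72, 72, 90)
Jw2 = (-414, 414, -720)
w2·Jw2 = (-72)·(-414) + 72·414 + 90·(-720) = -5184; w2·w2 = (-72)·(-72) + 72·72 + 90·90 = 18468
λ ≈ -5184/18468 = -0.2807

-0.2807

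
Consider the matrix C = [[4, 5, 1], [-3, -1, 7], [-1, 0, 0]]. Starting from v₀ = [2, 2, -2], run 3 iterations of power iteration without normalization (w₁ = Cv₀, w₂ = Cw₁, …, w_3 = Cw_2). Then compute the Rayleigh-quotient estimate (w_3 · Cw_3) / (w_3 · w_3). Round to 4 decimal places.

w1 = Cv₀ = (16, -22, -2)
w2 = Cw1 = (-48, -40, -16)
w3 = Cw2 = (-408, 72, 48)
Cw3 = (-1224, 1488, 408)
w3·Cw3 = (-408)·(-1224) + 72·1488 + 48·408 = 626112; w3·w3 = (-408)·(-408) + 72·72 + 48·48 = 173952
λ ≈ 626112/173952 = 3.5993

λ ≈ 3.5993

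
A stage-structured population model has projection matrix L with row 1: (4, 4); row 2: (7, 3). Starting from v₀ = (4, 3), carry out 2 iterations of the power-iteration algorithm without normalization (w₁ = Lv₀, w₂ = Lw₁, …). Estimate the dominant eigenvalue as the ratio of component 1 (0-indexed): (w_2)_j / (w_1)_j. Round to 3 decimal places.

w1 = Lv₀ = (4·4 + 4·3; 7·4 + 3·3) = (28, 37)
w2 = Lw1 = (4·28 + 4·37; 7·28 + 3·37) = (260, 307)
Ratio at component: 307 / 37 = 8.297

8.297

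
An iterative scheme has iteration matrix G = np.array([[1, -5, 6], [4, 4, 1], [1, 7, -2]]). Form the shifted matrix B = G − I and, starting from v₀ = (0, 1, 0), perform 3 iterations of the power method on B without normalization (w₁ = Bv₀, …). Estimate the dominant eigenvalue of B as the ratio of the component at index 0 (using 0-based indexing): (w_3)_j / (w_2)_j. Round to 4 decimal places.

B = G − I has rows (0, -5, 6); (4, 3, 1); (1, 7, -3)
w1 = Bv₀ = (0·0 + (-5)·1 + 6·0; 4·0 + 3·1 + 1·0; 1·0 + 7·1 + (-3)·0) = (-5, 3, 7)
w2 = Bw1 = (0·(-5) + (-5)·3 + 6·7; 4·(-5) + 3·3 + 1·7; 1·(-5) + 7·3 + (-3)·7) = (27, -4, -5)
w3 = Bw2 = (-10, 91, 14)
Ratio: -10/27 = -0.3704

μ ≈ -0.3704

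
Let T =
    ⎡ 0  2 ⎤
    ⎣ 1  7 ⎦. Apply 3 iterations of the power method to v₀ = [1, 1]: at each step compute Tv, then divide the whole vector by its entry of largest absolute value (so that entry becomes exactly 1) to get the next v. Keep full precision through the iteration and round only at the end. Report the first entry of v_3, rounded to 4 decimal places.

0.2749

Tv0 = (2.00000, 8.00000); divide by 8.00000 → v1 = (0.25000, 1.00000)
Tv1 = (2.00000, 7.25000); divide by 7.25000 → v2 = (0.27586, 1.00000)
Tv2 = (2.00000, 7.27586); divide by 7.27586 → v3 = (0.27488, 1.00000)
Requested entry of v3: 116/422 = 0.2749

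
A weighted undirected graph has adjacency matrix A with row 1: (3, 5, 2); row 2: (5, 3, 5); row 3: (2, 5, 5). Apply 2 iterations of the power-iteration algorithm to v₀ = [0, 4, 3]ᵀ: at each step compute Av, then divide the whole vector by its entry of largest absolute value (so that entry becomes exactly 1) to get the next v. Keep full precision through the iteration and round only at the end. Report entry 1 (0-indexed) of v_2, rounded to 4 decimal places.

1.0000

Av0 = (26.00000, 27.00000, 35.00000); divide by 35.00000 → v1 = (0.74286, 0.77143, 1.00000)
Av1 = (8.08571, 11.02857, 10.34286); divide by 11.02857 → v2 = (0.73316, 1.00000, 0.93782)
Requested entry of v2: 386/386 = 1.0000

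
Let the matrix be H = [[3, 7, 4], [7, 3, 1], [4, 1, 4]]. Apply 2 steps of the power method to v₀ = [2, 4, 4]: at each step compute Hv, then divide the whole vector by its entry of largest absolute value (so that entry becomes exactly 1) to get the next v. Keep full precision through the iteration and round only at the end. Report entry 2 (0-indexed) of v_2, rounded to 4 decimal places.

Hv0 = (50.00000, 30.00000, 28.00000); divide by 50.00000 → v1 = (1.00000, 0.60000, 0.56000)
Hv1 = (9.44000, 9.36000, 6.84000); divide by 9.44000 → v2 = (1.00000, 0.99153, 0.72458)
Requested entry of v2: 342/472 = 0.7246

0.7246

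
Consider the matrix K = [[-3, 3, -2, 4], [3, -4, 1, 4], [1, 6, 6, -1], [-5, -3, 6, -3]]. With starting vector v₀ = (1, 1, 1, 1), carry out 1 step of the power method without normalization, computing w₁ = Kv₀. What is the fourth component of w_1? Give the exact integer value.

-5

w1 = Kv₀ = (2, 4, 12, -5)
The requested component of w1 is -5.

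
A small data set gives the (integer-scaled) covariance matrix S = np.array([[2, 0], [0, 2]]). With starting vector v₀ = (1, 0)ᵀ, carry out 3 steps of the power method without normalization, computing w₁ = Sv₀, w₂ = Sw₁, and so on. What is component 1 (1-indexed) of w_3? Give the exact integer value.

w1 = Sv₀ = (2·1 + 0·0; 0·1 + 2·0) = (2, 0)
w2 = Sw1 = (2·2 + 0·0; 0·2 + 2·0) = (4, 0)
w3 = Sw2 = (8, 0)
The requested component of w3 is 8.

8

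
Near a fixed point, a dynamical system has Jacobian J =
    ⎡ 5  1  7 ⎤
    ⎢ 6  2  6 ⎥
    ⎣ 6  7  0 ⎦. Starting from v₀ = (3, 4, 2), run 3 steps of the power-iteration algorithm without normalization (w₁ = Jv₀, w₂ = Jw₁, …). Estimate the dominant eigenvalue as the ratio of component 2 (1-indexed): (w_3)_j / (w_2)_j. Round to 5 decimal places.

w1 = Jv₀ = (5·3 + 1·4 + 7·2; 6·3 + 2·4 + 6·2; 6·3 + 7·4 + 0·2) = (33, 38, 46)
w2 = Jw1 = (5·33 + 1·38 + 7·46; 6·33 + 2·38 + 6·46; 6·33 + 7·38 + 0·46) = (525, 550, 464)
w3 = Jw2 = (6423, 7034, 7000)
Ratio at component: 7034 / 550 = 12.78909

12.78909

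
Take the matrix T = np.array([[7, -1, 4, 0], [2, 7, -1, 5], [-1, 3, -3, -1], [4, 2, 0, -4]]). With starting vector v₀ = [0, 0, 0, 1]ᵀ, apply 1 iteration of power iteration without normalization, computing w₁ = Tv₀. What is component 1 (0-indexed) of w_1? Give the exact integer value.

5

w1 = Tv₀ = (0, 5, -1, -4)
The requested component of w1 is 5.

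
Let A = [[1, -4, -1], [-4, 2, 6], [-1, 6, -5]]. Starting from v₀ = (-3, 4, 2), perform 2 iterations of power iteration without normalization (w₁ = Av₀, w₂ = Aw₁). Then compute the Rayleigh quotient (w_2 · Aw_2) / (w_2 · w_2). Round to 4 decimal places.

λ ≈ 7.7897

w1 = Av₀ = (1·(-3) + (-4)·4 + (-1)·2; (-4)·(-3) + 2·4 + 6·2; (-1)·(-3) + 6·4 + (-5)·2) = (-21, 32, 17)
w2 = Aw1 = (1·(-21) + (-4)·32 + (-1)·17; (-4)·(-21) + 2·32 + 6·17; (-1)·(-21) + 6·32 + (-5)·17) = (-166, 250, 128)
Aw2 = (-1294, 1932, 1026)
w2·Aw2 = (-166)·(-1294) + 250·1932 + 128·1026 = 829132; w2·w2 = (-166)·(-166) + 250·250 + 128·128 = 106440
λ ≈ 829132/106440 = 7.7897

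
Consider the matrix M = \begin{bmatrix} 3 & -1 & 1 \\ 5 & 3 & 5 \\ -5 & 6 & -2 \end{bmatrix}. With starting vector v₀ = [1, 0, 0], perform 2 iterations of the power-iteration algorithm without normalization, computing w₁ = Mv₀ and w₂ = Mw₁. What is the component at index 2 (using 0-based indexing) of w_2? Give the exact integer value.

25

w1 = Mv₀ = (3·1 + (-1)·0 + 1·0; 5·1 + 3·0 + 5·0; (-5)·1 + 6·0 + (-2)·0) = (3, 5, -5)
w2 = Mw1 = (3·3 + (-1)·5 + 1·(-5); 5·3 + 3·5 + 5·(-5); (-5)·3 + 6·5 + (-2)·(-5)) = (-1, 5, 25)
The requested component of w2 is 25.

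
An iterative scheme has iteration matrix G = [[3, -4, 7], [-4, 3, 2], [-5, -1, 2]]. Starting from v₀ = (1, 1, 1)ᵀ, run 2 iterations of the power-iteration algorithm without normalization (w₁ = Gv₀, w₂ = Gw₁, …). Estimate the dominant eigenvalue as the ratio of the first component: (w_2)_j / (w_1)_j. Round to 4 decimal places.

-2.3333

w1 = Gv₀ = (3·1 + (-4)·1 + 7·1; (-4)·1 + 3·1 + 2·1; (-5)·1 + (-1)·1 + 2·1) = (6, 1, -4)
w2 = Gw1 = (3·6 + (-4)·1 + 7·(-4); (-4)·6 + 3·1 + 2·(-4); (-5)·6 + (-1)·1 + 2·(-4)) = (-14, -29, -39)
Ratio at component: -14 / 6 = -2.3333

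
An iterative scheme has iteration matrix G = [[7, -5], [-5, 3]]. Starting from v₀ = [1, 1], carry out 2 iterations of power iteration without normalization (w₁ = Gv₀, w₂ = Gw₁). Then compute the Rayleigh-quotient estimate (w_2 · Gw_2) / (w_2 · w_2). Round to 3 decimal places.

10.385

w1 = Gv₀ = (2, -2)
w2 = Gw1 = (24, -16)
Gw2 = (248, -168)
w2·Gw2 = 24·248 + (-16)·(-168) = 8640; w2·w2 = 24·24 + (-16)·(-16) = 832
λ ≈ 8640/832 = 10.385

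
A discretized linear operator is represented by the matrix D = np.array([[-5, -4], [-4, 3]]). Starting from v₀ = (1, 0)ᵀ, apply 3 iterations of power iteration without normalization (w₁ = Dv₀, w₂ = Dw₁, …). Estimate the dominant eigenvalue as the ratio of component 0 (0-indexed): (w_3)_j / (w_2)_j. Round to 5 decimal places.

-5.78049

w1 = Dv₀ = ((-5)·1 + (-4)·0; (-4)·1 + 3·0) = (-5, -4)
w2 = Dw1 = ((-5)·(-5) + (-4)·(-4); (-4)·(-5) + 3·(-4)) = (41, 8)
w3 = Dw2 = (-237, -140)
Ratio at component: -237 / 41 = -5.78049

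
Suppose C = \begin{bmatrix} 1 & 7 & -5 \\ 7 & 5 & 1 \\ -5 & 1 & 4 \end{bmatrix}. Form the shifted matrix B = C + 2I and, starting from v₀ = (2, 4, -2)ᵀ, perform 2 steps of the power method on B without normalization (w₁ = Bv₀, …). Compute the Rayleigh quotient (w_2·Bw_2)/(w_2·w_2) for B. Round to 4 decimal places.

B = C + 2I has rows (3, 7, -5); (7, 7, 1); (-5, 1, 6)
w1 = Bv₀ = (44, 40, -18)
w2 = Bw1 = (502, 570, -288)
Bw2 = (6936, 7216, -3668)
w2·Bw2 = 8651376; w2·w2 = 659848; μ ≈ 8651376/659848 = 13.1112

13.1112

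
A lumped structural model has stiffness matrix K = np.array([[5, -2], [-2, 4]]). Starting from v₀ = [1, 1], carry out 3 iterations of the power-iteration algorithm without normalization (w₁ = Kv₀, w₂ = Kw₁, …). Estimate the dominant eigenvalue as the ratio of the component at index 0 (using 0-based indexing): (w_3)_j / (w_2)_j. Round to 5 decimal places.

w1 = Kv₀ = (5·1 + (-2)·1; (-2)·1 + 4·1) = (3, 2)
w2 = Kw1 = (5·3 + (-2)·2; (-2)·3 + 4·2) = (11, 2)
w3 = Kw2 = (51, -14)
Ratio at component: 51 / 11 = 4.63636

4.63636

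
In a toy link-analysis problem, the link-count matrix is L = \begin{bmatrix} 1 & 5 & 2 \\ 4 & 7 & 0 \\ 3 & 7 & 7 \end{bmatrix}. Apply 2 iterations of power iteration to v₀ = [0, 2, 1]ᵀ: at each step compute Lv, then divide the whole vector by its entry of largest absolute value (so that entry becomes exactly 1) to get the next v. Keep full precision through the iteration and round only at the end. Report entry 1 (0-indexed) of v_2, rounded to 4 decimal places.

0.5196

Lv0 = (12.00000, 14.00000, 21.00000); divide by 21.00000 → v1 = (0.57143, 0.66667, 1.00000)
Lv1 = (5.90476, 6.95238, 13.38095); divide by 13.38095 → v2 = (0.44128, 0.51957, 1.00000)
Requested entry of v2: 146/281 = 0.5196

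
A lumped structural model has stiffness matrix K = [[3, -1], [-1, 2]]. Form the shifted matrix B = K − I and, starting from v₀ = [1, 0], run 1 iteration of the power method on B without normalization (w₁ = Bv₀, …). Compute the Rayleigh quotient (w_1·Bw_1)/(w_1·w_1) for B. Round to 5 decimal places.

μ ≈ 2.60000

B = K − I has rows (2, -1); (-1, 1)
w1 = Bv₀ = (2, -1)
Bw1 = (5, -3)
w1·Bw1 = 13; w1·w1 = 5; μ ≈ 13/5 = 2.60000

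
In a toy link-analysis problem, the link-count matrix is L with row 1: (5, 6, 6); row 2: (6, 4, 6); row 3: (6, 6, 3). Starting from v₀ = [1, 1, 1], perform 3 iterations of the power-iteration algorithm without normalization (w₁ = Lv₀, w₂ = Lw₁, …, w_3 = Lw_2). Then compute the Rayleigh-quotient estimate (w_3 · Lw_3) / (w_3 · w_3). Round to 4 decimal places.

w1 = Lv₀ = (17, 16, 15)
w2 = Lw1 = (271, 256, 243)
w3 = Lw2 = (4349, 4108, 3891)
Lw3 = (69739, 65872, 62415)
w3·Lw3 = 4349·69739 + 4108·65872 + 3891·62415 = 816753852; w3·w3 = 4349·4349 + 4108·4108 + 3891·3891 = 50929346
λ ≈ 816753852/50929346 = 16.0370

λ ≈ 16.0370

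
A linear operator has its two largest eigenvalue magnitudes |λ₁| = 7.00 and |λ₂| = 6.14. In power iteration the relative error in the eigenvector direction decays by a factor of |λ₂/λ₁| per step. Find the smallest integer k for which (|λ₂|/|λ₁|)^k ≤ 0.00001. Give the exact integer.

88

|λ₂/λ₁| = 6.14/7.00 = 0.87714
Need k ≥ ln(0.00001) / ln(0.87714) = -11.5129 / -0.1311 ≈ 87.828
Smallest integer k satisfying the bound: 88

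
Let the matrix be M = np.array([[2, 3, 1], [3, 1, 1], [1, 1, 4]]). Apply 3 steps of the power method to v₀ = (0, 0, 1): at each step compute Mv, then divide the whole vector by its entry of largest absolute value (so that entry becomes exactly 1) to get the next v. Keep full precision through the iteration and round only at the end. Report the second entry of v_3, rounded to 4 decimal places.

Mv0 = (1.00000, 1.00000, 4.00000); divide by 4.00000 → v1 = (0.25000, 0.25000, 1.00000)
Mv1 = (2.25000, 2.00000, 4.50000); divide by 4.50000 → v2 = (0.50000, 0.44444, 1.00000)
Mv2 = (3.33333, 2.94444, 4.94444); divide by 4.94444 → v3 = (0.67416, 0.59551, 1.00000)
Requested entry of v3: 53/89 = 0.5955

0.5955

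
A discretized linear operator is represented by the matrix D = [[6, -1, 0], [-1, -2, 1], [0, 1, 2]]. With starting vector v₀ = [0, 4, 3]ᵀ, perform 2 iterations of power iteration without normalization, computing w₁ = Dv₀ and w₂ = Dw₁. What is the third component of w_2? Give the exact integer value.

15

w1 = Dv₀ = (6·0 + (-1)·4 + 0·3; (-1)·0 + (-2)·4 + 1·3; 0·0 + 1·4 + 2·3) = (-4, -5, 10)
w2 = Dw1 = (6·(-4) + (-1)·(-5) + 0·10; (-1)·(-4) + (-2)·(-5) + 1·10; 0·(-4) + 1·(-5) + 2·10) = (-19, 24, 15)
The requested component of w2 is 15.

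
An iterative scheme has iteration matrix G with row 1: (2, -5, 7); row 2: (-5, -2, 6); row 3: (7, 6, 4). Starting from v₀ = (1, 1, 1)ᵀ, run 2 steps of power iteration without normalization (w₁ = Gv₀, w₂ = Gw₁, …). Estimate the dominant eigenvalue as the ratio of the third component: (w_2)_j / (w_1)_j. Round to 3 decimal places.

5.294

w1 = Gv₀ = (4, -1, 17)
w2 = Gw1 = (132, 84, 90)
Ratio at component: 90 / 17 = 5.294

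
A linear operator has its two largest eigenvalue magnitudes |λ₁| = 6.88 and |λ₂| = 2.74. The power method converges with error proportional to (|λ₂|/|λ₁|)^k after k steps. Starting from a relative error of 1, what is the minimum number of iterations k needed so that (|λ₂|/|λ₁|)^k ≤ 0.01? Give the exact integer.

6

|λ₂/λ₁| = 2.74/6.88 = 0.39826
Need k ≥ ln(0.01) / ln(0.39826) = -4.6052 / -0.9207 ≈ 5.002
Smallest integer k satisfying the bound: 6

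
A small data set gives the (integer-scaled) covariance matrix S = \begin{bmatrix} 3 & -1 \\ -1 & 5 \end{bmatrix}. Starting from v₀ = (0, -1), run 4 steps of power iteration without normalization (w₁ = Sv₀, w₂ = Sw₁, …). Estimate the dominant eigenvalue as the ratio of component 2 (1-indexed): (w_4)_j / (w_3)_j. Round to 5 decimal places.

λ ≈ 5.36232

w1 = Sv₀ = (1, -5)
w2 = Sw1 = (8, -26)
w3 = Sw2 = (50, -138)
w4 = Sw3 = (288, -740)
Ratio at component: -740 / -138 = 5.36232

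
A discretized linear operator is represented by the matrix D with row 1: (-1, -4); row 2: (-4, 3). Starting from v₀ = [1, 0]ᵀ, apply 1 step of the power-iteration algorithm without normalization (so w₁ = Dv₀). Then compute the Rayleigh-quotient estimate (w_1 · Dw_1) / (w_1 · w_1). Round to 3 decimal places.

w1 = Dv₀ = ((-1)·1 + (-4)·0; (-4)·1 + 3·0) = (-1, -4)
Dw1 = (17, -8)
w1·Dw1 = (-1)·17 + (-4)·(-8) = 15; w1·w1 = (-1)·(-1) + (-4)·(-4) = 17
λ ≈ 15/17 = 0.882

0.882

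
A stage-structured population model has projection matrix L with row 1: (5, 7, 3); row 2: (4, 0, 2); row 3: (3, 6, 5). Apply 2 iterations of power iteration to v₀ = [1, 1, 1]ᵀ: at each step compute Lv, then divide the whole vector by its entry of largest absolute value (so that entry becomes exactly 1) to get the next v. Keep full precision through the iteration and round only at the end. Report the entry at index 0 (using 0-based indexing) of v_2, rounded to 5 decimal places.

1.00000

Lv0 = (15.000000, 6.000000, 14.000000); divide by 15.000000 → v1 = (1.000000, 0.400000, 0.933333)
Lv1 = (10.600000, 5.866667, 10.066667); divide by 10.600000 → v2 = (1.000000, 0.553459, 0.949686)
Requested entry of v2: 159/159 = 1.00000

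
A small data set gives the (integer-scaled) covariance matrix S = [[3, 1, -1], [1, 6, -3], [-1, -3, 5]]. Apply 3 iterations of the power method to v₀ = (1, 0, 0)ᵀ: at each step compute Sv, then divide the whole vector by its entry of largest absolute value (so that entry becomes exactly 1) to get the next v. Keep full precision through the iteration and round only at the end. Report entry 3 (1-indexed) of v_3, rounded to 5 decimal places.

-0.87931

Sv0 = (3.000000, 1.000000, -1.000000); divide by 3.000000 → v1 = (1.000000, 0.333333, -0.333333)
Sv1 = (3.666667, 4.000000, -3.666667); divide by 4.000000 → v2 = (0.916667, 1.000000, -0.916667)
Sv2 = (4.666667, 9.666667, -8.500000); divide by 9.666667 → v3 = (0.482759, 1.000000, -0.879310)
Requested entry of v3: -102/116 = -0.87931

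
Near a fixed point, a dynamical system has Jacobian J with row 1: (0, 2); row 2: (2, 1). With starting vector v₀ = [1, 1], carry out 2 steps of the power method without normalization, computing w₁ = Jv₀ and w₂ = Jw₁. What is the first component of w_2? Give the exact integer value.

6

w1 = Jv₀ = (2, 3)
w2 = Jw1 = (6, 7)
The requested component of w2 is 6.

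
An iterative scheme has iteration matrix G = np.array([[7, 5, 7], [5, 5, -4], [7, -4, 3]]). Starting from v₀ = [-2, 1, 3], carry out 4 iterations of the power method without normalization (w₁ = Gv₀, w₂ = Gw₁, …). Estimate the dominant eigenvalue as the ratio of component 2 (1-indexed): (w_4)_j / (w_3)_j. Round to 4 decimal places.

λ ≈ 1.2379

w1 = Gv₀ = (7·(-2) + 5·1 + 7·3; 5·(-2) + 5·1 + (-4)·3; 7·(-2) + (-4)·1 + 3·3) = (12, -17, -9)
w2 = Gw1 = (7·12 + 5·(-17) + 7·(-9); 5·12 + 5·(-17) + (-4)·(-9); 7·12 + (-4)·(-17) + 3·(-9)) = (-64, 11, 125)
w3 = Gw2 = (482, -765, -117)
w4 = Gw3 = (-1270, -947, 6083)
Ratio at component: -947 / -765 = 1.2379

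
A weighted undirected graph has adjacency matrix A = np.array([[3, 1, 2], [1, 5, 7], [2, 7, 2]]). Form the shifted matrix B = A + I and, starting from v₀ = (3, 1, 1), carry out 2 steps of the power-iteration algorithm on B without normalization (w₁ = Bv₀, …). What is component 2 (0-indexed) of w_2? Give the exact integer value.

B = A + I has rows (4, 1, 2); (1, 6, 7); (2, 7, 3)
w1 = Bv₀ = (15, 16, 16)
w2 = Bw1 = (108, 223, 190)
Requested component of w2: 190

190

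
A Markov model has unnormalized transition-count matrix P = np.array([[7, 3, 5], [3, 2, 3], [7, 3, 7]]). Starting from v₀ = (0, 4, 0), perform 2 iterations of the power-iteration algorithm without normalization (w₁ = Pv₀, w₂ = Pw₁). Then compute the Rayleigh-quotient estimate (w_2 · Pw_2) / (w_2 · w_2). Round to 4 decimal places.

w1 = Pv₀ = (7·0 + 3·4 + 5·0; 3·0 + 2·4 + 3·0; 7·0 + 3·4 + 7·0) = (12, 8, 12)
w2 = Pw1 = (7·12 + 3·8 + 5·12; 3·12 + 2·8 + 3·12; 7·12 + 3·8 + 7·12) = (168, 88, 192)
Pw2 = (2400, 1256, 2784)
w2·Pw2 = 168·2400 + 88·1256 + 192·2784 = 1048256; w2·w2 = 168·168 + 88·88 + 192·192 = 72832
λ ≈ 1048256/72832 = 14.3928

14.3928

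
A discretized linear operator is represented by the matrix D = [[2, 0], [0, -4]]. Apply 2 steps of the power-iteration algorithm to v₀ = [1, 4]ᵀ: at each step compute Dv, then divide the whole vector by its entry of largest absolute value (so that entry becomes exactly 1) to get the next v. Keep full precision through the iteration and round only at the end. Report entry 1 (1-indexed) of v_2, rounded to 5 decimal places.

0.06250

Dv0 = (2.000000, -16.000000); divide by -16.000000 → v1 = (-0.125000, 1.000000)
Dv1 = (-0.250000, -4.000000); divide by -4.000000 → v2 = (0.062500, 1.000000)
Requested entry of v2: 4/64 = 0.06250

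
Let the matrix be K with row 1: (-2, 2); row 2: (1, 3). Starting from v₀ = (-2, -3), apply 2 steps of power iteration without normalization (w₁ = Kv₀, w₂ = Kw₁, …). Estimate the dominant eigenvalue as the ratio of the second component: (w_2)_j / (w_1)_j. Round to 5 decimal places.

3.18182

w1 = Kv₀ = ((-2)·(-2) + 2·(-3); 1·(-2) + 3·(-3)) = (-2, -11)
w2 = Kw1 = ((-2)·(-2) + 2·(-11); 1·(-2) + 3·(-11)) = (-18, -35)
Ratio at component: -35 / -11 = 3.18182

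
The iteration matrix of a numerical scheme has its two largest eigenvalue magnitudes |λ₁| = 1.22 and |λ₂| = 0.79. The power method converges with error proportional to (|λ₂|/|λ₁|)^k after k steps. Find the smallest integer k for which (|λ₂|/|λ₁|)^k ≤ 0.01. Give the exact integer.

11

|λ₂/λ₁| = 0.79/1.22 = 0.64754
Need k ≥ ln(0.01) / ln(0.64754) = -4.6052 / -0.4346 ≈ 10.597
Smallest integer k satisfying the bound: 11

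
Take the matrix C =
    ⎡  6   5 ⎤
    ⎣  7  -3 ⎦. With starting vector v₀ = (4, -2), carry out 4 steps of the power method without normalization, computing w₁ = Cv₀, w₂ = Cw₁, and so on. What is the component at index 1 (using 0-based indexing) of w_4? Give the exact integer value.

w1 = Cv₀ = (14, 34)
w2 = Cw1 = (254, -4)
w3 = Cw2 = (1504, 1790)
w4 = Cw3 = (17974, 5158)
The requested component of w4 is 5158.

5158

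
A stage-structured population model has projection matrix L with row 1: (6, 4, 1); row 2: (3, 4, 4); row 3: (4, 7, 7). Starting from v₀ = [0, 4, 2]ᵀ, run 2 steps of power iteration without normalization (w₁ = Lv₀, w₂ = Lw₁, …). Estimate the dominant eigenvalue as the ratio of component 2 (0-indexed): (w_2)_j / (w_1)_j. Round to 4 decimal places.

12.7143

w1 = Lv₀ = (18, 24, 42)
w2 = Lw1 = (246, 318, 534)
Ratio at component: 534 / 42 = 12.7143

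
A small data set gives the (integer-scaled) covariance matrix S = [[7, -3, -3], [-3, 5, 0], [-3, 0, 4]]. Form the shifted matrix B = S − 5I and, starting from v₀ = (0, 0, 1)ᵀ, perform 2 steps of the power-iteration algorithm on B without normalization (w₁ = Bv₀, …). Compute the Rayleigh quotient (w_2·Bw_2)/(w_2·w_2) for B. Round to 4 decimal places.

μ ≈ 1.3684

B = S − 5I has rows (2, -3, -3); (-3, 0, 0); (-3, 0, -1)
w1 = Bv₀ = (2·0 + (-3)·0 + (-3)·1; (-3)·0 + 0·0 + 0·1; (-3)·0 + 0·0 + (-1)·1) = (-3, 0, -1)
w2 = Bw1 = (2·(-3) + (-3)·0 + (-3)·(-1); (-3)·(-3) + 0·0 + 0·(-1); (-3)·(-3) + 0·0 + (-1)·(-1)) = (-3, 9, 10)
Bw2 = (-63, 9, -1)
w2·Bw2 = 260; w2·w2 = 190; μ ≈ 260/190 = 1.3684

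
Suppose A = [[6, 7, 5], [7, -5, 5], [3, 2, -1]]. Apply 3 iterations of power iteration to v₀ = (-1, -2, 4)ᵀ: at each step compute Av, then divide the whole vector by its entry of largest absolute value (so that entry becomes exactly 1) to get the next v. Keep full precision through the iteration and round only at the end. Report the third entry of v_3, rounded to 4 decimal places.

Av0 = (0.00000, 23.00000, -11.00000); divide by 23.00000 → v1 = (0.00000, 1.00000, -0.47826)
Av1 = (4.60870, -7.39130, 2.47826); divide by -7.39130 → v2 = (-0.62353, 1.00000, -0.33529)
Av2 = (1.58235, -11.04118, 0.46471); divide by -11.04118 → v3 = (-0.14331, 1.00000, -0.04209)
Requested entry of v3: -79/1877 = -0.0421

-0.0421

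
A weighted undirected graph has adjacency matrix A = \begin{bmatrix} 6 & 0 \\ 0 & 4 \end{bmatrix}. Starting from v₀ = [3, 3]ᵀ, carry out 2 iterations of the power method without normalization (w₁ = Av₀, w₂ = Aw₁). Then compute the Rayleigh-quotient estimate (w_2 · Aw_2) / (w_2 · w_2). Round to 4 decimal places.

5.6701

w1 = Av₀ = (18, 12)
w2 = Aw1 = (108, 48)
Aw2 = (648, 192)
w2·Aw2 = 108·648 + 48·192 = 79200; w2·w2 = 108·108 + 48·48 = 13968
λ ≈ 79200/13968 = 5.6701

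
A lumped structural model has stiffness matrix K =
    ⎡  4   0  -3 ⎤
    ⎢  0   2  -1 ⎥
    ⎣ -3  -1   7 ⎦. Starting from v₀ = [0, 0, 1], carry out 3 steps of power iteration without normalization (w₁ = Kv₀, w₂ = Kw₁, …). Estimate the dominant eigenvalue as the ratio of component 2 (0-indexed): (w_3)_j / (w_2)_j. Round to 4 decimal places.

w1 = Kv₀ = (4·0 + 0·0 + (-3)·1; 0·0 + 2·0 + (-1)·1; (-3)·0 + (-1)·0 + 7·1) = (-3, -1, 7)
w2 = Kw1 = (4·(-3) + 0·(-1) + (-3)·7; 0·(-3) + 2·(-1) + (-1)·7; (-3)·(-3) + (-1)·(-1) + 7·7) = (-33, -9, 59)
w3 = Kw2 = (-309, -77, 521)
Ratio at component: 521 / 59 = 8.8305

λ ≈ 8.8305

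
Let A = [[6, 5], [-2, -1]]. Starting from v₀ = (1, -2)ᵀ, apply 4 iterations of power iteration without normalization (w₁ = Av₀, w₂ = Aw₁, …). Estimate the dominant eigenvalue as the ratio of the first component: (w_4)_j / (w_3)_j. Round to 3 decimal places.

w1 = Av₀ = (6·1 + 5·(-2); (-2)·1 + (-1)·(-2)) = (-4, 0)
w2 = Aw1 = (6·(-4) + 5·0; (-2)·(-4) + (-1)·0) = (-24, 8)
w3 = Aw2 = (-104, 40)
w4 = Aw3 = (-424, 168)
Ratio at component: -424 / -104 = 4.077

λ ≈ 4.077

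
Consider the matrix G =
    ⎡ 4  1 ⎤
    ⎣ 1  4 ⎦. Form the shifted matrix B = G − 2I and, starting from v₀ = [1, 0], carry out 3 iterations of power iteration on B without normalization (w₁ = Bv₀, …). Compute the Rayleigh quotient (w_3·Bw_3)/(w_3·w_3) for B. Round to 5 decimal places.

B = G − 2I has rows (2, 1); (1, 2)
w1 = Bv₀ = (2·1 + 1·0; 1·1 + 2·0) = (2, 1)
w2 = Bw1 = (2·2 + 1·1; 1·2 + 2·1) = (5, 4)
w3 = Bw2 = (14, 13)
Bw3 = (41, 40)
w3·Bw3 = 1094; w3·w3 = 365; μ ≈ 1094/365 = 2.99726

μ ≈ 2.99726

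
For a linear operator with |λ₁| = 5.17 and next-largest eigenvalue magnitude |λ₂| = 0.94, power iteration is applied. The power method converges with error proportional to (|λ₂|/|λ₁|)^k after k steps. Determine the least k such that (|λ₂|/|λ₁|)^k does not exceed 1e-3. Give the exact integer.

|λ₂/λ₁| = 0.94/5.17 = 0.18182
Need k ≥ ln(1e-3) / ln(0.18182) = -6.9078 / -1.7047 ≈ 4.052
Smallest integer k satisfying the bound: 5

5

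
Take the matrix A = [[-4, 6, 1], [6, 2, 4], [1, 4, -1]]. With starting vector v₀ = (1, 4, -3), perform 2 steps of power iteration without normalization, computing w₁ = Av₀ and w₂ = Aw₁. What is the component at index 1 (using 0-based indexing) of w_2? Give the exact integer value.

w1 = Av₀ = (17, 2, 20)
w2 = Aw1 = (-36, 186, 5)
The requested component of w2 is 186.

186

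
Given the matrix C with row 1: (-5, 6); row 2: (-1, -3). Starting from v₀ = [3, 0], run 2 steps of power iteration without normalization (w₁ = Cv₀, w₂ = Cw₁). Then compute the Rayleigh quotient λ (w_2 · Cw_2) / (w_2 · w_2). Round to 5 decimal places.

λ ≈ -2.91059

w1 = Cv₀ = (-15, -3)
w2 = Cw1 = (57, 24)
Cw2 = (-141, -129)
w2·Cw2 = 57·(-141) + 24·(-129) = -11133; w2·w2 = 57·57 + 24·24 = 3825
λ ≈ -11133/3825 = -2.91059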